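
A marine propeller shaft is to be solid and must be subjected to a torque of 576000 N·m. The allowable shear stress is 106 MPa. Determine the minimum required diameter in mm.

For a solid shaft τ_max = 16T/(πd³), so d = (16T/(π τ_allow))^(1/3) = (16·576000/(π·1.06×10^8))^(1/3) = 0.3025 m.

302 mm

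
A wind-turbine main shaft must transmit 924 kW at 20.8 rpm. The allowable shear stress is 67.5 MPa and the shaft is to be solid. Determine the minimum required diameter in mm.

ω = 2π·20.8/60 = 2.178 rad/s, so T = P/ω = 924×10³ / 2.178 = 424200 N·m.
For a solid shaft τ_max = 16T/(πd³), so d = (16T/(π τ_allow))^(1/3) = (16·424200/(π·6.75×10^7))^(1/3) = 0.3175 m.

318 mm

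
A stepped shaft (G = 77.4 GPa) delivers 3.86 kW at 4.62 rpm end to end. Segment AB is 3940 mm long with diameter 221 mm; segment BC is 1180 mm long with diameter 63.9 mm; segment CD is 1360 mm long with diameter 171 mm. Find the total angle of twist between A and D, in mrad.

ω = 2π·4.62/60 = 0.4838 rad/s, so T = P/ω = 3.86×10³ / 0.4838 = 7978 N·m.
J_AB = π(0.221)⁴/32 = 2.34×10^-4 m⁴; J_BC = π(0.0639)⁴/32 = 1.64×10^-6 m⁴; J_CD = π(0.171)⁴/32 = 8.39×10^-5 m⁴.
θ = (T/G)·Σ L_i/J_i = (7978/77.4×10⁹)·(3.94/2.34×10^-4 + 1.18/1.64×10^-6 + 1.36/8.39×10^-5) = 0.07772 rad.

77.7 mrad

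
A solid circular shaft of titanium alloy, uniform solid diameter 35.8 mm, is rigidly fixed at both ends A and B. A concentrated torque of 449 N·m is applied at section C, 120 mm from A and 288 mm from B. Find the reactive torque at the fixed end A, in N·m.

With uniform GJ and both ends fixed, compatibility θ_AC = θ_CB gives T_A·a = T_B·b, together with T_A + T_B = T₀.
T_A = T₀·b/(a+b) = 449.0·288/408.0 = 316.9 N·m; T_B = 132.1 N·m.

317 N·m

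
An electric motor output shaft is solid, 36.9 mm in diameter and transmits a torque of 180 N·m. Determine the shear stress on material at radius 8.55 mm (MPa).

8.46 MPa

J = πd⁴/32 = π(0.0369)⁴/32 = 1.820×10^-7 m⁴.
Shear stress varies linearly with radius: τ = T·r/J = 180.0 × 0.00855 / 1.820×10^-7 = 8.455×10^6 Pa.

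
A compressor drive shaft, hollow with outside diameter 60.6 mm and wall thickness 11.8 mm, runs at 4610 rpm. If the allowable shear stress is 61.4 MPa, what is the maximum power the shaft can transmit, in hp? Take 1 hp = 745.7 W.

1500 hp

J = π(d_o⁴ − d_i⁴)/32 = π(0.0606⁴ − 0.0370⁴)/32 = 1.140×10^-6 m⁴.
T_max = τ_allow·J/r = 6.14×10^7 × 1.140×10^-6 / 0.0303 = 2310 N·m.
ω = 2π·4610/60 = 482.8 rad/s, so P_max = T_max·ω = 1.115×10^6 W.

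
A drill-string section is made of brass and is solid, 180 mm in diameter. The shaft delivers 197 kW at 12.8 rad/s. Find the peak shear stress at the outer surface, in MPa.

ω = 12.8 rad/s, so T = P/ω = 197×10³ / 12.80 = 15390 N·m.
J = πd⁴/32 = π(0.180)⁴/32 = 1.031×10^-4 m⁴.
τ_max = T·r/J = 15390 × 0.0900 / 1.031×10^-4 = 1.344×10^7 Pa.

13.4 MPa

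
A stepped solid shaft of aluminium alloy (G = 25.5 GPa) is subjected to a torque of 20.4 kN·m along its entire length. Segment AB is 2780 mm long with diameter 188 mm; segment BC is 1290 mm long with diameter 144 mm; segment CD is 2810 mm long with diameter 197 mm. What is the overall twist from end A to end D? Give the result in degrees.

3.31°

J_AB = π(0.188)⁴/32 = 1.23×10^-4 m⁴; J_BC = π(0.144)⁴/32 = 4.22×10^-5 m⁴; J_CD = π(0.197)⁴/32 = 1.48×10^-4 m⁴.
θ = (T/G)·Σ L_i/J_i = (20400/25.5×10⁹)·(2.78/1.23×10^-4 + 1.29/4.22×10^-5 + 2.81/1.48×10^-4) = 0.05778 rad.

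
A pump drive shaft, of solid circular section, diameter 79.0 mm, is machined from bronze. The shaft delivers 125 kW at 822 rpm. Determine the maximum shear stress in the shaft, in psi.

2180 psi

ω = 2π·822/60 = 86.08 rad/s, so T = P/ω = 125×10³ / 86.08 = 1452 N·m.
J = πd⁴/32 = π(0.0790)⁴/32 = 3.824×10^-6 m⁴.
τ_max = T·r/J = 1452 × 0.0395 / 3.824×10^-6 = 1.500×10^7 Pa.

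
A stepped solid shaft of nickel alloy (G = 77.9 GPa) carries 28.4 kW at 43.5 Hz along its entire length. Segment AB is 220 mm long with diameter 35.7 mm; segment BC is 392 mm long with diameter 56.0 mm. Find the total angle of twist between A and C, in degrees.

0.136°

ω = 2π·43.5 = 273.3 rad/s, so T = P/ω = 28.4×10³ / 273.3 = 103.9 N·m.
J_AB = π(0.0357)⁴/32 = 1.59×10^-7 m⁴; J_BC = π(0.0560)⁴/32 = 9.65×10^-7 m⁴.
θ = (T/G)·Σ L_i/J_i = (103.9/77.9×10⁹)·(0.220/1.59×10^-7 + 0.392/9.65×10^-7) = 2.382×10^-3 rad.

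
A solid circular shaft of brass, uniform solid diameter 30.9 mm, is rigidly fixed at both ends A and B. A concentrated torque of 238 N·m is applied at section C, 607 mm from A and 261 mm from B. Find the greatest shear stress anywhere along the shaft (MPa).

28.7 MPa

With uniform GJ and both ends fixed, compatibility θ_AC = θ_CB gives T_A·a = T_B·b, together with T_A + T_B = T₀.
T_A = T₀·b/(a+b) = 238.0·261/868.0 = 71.56 N·m; T_B = 166.4 N·m.
τ in each portion: τ_AC = 1.24×10^7 Pa, τ_CB = 2.87×10^7 Pa; maximum is in CB.
τ_max = T_CB·r/J = 166.4·0.0154/8.95×10^-8 = 2.873×10^7 Pa.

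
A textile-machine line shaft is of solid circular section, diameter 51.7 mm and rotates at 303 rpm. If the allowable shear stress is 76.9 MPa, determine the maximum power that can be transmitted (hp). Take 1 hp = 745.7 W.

J = πd⁴/32 = π(0.0517)⁴/32 = 7.014×10^-7 m⁴.
T_max = τ_allow·J/r = 7.69×10^7 × 7.014×10^-7 / 0.0259 = 2087 N·m.
ω = 2π·303/60 = 31.73 rad/s, so P_max = T_max·ω = 6.621×10^4 W.

88.8 hp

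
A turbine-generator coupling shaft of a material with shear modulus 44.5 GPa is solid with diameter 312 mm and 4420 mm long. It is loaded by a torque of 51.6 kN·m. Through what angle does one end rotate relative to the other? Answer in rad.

J = πd⁴/32 = π(0.312)⁴/32 = 9.303×10^-4 m⁴.
θ = T·L/(G·J) = 51600 × 4.42 / (44.5×10⁹ × 9.303×10^-4) = 5.509×10^-3 rad.

0.00551 rad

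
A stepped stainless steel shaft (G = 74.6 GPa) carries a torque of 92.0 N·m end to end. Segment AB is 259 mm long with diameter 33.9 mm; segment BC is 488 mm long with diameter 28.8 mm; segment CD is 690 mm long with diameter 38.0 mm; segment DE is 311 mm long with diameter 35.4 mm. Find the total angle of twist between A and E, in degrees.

J_AB = π(0.0339)⁴/32 = 1.30×10^-7 m⁴; J_BC = π(0.0288)⁴/32 = 6.75×10^-8 m⁴; J_CD = π(0.0380)⁴/32 = 2.05×10^-7 m⁴; J_DE = π(0.0354)⁴/32 = 1.54×10^-7 m⁴.
θ = (T/G)·Σ L_i/J_i = (92.00/74.6×10⁹)·(0.259/1.30×10^-7 + 0.488/6.75×10^-8 + 0.690/2.05×10^-7 + 0.311/1.54×10^-7) = 0.01802 rad.

1.03°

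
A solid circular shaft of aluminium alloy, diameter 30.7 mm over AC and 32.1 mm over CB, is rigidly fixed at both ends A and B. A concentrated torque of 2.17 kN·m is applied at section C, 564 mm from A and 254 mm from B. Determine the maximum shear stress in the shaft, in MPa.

Compatibility: T_A·a/J_AC = T_B·b/J_CB with T_A + T_B = T₀.
J_AC = 8.72×10^-8 m⁴, J_CB = 1.04×10^-7 m⁴, so T_A = T₀·(J_AC/a)/((J_AC/a)+(J_CB/b)) = 593.9 N·m, T_B = 1576 N·m.
τ in each portion: τ_AC = 1.05×10^8 Pa, τ_CB = 2.43×10^8 Pa; maximum is in CB.
τ_max = T_CB·r/J = 1576·0.0161/1.04×10^-7 = 2.427×10^8 Pa.

243 MPa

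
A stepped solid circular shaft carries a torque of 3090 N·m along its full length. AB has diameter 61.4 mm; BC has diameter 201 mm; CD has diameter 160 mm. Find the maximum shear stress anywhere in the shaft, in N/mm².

68.0 N/mm²

Under the same torque, τ_max = 16T/(πd³) is largest where d is smallest — segment AB (d = 61.4 mm).
τ_max = 16·3090/(π·(0.0614)³) = 6.799×10^7 Pa.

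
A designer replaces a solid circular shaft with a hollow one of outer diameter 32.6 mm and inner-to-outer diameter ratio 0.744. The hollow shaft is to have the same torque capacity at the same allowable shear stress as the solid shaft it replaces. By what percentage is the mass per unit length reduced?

Equal τ_max and T ⇒ the solid shaft needs d_s³ = d_o³(1−k⁴), so d_s = 32.6·(1−0.744⁴)^(1/3) = 28.86 mm.
Area ratio A_h/A_s = d_o²(1−k²)/d_s² = (1−k²)/(1−k⁴)^(2/3) = 0.5698.
Mass saving = 1 − 0.5698 = 43.0 %.

43.0 %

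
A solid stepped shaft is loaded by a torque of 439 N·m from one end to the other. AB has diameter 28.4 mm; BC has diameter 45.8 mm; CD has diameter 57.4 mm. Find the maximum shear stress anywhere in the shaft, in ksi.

Under the same torque, τ_max = 16T/(πd³) is largest where d is smallest — segment AB (d = 28.4 mm).
τ_max = 16·439.0/(π·(0.0284)³) = 9.761×10^7 Pa.

14.2 ksi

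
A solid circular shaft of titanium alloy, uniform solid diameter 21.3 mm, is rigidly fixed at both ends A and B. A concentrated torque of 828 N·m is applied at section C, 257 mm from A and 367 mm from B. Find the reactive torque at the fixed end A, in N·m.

With uniform GJ and both ends fixed, compatibility θ_AC = θ_CB gives T_A·a = T_B·b, together with T_A + T_B = T₀.
T_A = T₀·b/(a+b) = 828.0·367/624.0 = 487.0 N·m; T_B = 341.0 N·m.

487 N·m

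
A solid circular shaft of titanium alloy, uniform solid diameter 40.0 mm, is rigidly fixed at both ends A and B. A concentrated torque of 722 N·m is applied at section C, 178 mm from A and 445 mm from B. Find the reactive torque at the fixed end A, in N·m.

516 N·m

With uniform GJ and both ends fixed, compatibility θ_AC = θ_CB gives T_A·a = T_B·b, together with T_A + T_B = T₀.
T_A = T₀·b/(a+b) = 722.0·445/623.0 = 515.7 N·m; T_B = 206.3 N·m.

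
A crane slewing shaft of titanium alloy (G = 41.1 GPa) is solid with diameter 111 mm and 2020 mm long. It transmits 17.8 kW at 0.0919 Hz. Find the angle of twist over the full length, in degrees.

ω = 2π·0.0919 = 0.5774 rad/s, so T = P/ω = 17.8×10³ / 0.5774 = 30830 N·m.
J = πd⁴/32 = π(0.111)⁴/32 = 1.490×10^-5 m⁴.
θ = T·L/(G·J) = 30830 × 2.02 / (41.1×10⁹ × 1.490×10^-5) = 0.1017 rad.

5.82°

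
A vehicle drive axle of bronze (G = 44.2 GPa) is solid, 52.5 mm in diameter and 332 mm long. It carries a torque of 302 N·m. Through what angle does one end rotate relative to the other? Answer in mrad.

J = πd⁴/32 = π(0.0525)⁴/32 = 7.458×10^-7 m⁴.
θ = T·L/(G·J) = 302.0 × 0.332 / (44.2×10⁹ × 7.458×10^-7) = 3.041×10^-3 rad.

3.04 mrad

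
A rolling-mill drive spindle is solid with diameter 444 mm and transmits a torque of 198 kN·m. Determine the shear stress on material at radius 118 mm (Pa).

6.12e6 Pa

J = πd⁴/32 = π(0.444)⁴/32 = 3.815×10^-3 m⁴.
Shear stress varies linearly with radius: τ = T·r/J = 198000 × 0.118 / 3.815×10^-3 = 6.124×10^6 Pa.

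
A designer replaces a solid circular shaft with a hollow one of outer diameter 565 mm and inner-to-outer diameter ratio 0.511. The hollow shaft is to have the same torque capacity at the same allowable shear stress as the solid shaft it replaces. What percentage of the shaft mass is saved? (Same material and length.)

Equal τ_max and T ⇒ the solid shaft needs d_s³ = d_o³(1−k⁴), so d_s = 565·(1−0.511⁴)^(1/3) = 551.9 mm.
Area ratio A_h/A_s = d_o²(1−k²)/d_s² = (1−k²)/(1−k⁴)^(2/3) = 0.7745.
Mass saving = 1 − 0.7745 = 22.6 %.

22.6 %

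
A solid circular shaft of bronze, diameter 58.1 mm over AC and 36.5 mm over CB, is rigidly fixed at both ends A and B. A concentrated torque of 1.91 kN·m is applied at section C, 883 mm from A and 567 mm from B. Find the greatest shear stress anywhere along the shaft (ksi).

5.79 ksi

Compatibility: T_A·a/J_AC = T_B·b/J_CB with T_A + T_B = T₀.
J_AC = 1.12×10^-6 m⁴, J_CB = 1.74×10^-7 m⁴, so T_A = T₀·(J_AC/a)/((J_AC/a)+(J_CB/b)) = 1537 N·m, T_B = 372.9 N·m.
τ in each portion: τ_AC = 3.99×10^7 Pa, τ_CB = 3.91×10^7 Pa; maximum is in AC.
τ_max = T_AC·r/J = 1537·0.0290/1.12×10^-6 = 3.992×10^7 Pa.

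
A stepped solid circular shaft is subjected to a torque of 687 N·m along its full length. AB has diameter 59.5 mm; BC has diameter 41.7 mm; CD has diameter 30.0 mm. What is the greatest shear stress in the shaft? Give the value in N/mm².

Under the same torque, τ_max = 16T/(πd³) is largest where d is smallest — segment CD (d = 30.0 mm).
τ_max = 16·687.0/(π·(0.0300)³) = 1.296×10^8 Pa.

130 N/mm²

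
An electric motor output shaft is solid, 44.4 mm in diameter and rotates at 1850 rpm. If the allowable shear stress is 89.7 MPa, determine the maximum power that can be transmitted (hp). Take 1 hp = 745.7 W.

401 hp

J = πd⁴/32 = π(0.0444)⁴/32 = 3.815×10^-7 m⁴.
T_max = τ_allow·J/r = 8.97×10^7 × 3.815×10^-7 / 0.0222 = 1542 N·m.
ω = 2π·1850/60 = 193.7 rad/s, so P_max = T_max·ω = 2.987×10^5 W.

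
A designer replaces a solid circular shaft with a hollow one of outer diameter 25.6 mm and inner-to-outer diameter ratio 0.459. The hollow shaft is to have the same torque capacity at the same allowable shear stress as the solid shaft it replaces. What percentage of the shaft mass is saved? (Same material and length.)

18.6 %

Equal τ_max and T ⇒ the solid shaft needs d_s³ = d_o³(1−k⁴), so d_s = 25.6·(1−0.459⁴)^(1/3) = 25.22 mm.
Area ratio A_h/A_s = d_o²(1−k²)/d_s² = (1−k²)/(1−k⁴)^(2/3) = 0.8136.
Mass saving = 1 − 0.8136 = 18.6 %.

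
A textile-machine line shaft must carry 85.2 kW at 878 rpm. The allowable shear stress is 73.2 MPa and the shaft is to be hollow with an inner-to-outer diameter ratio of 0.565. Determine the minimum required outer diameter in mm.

ω = 2π·878/60 = 91.94 rad/s, so T = P/ω = 85.2×10³ / 91.94 = 926.7 N·m.
For a hollow shaft with d_i/d_o = 0.565: τ_max = 16T/(π d_o³ (1−k⁴)), so d_o = [16T/(π τ_allow (1−k⁴))]^(1/3) = [16·926.7/(π·7.32×10^7·0.8981)]^(1/3) = 0.04156 m.

41.6 mm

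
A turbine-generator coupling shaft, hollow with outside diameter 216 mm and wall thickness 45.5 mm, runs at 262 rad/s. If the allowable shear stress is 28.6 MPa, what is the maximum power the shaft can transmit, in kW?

J = π(d_o⁴ − d_i⁴)/32 = π(0.216⁴ − 0.125⁴)/32 = 1.897×10^-4 m⁴.
T_max = τ_allow·J/r = 2.86×10^7 × 1.897×10^-4 / 0.108 = 50250 N·m.
ω = 262 rad/s, so P_max = T_max·ω = 1.316×10^7 W.

13200 kW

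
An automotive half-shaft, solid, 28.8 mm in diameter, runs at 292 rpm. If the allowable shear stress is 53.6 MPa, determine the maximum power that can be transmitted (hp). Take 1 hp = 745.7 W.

10.3 hp

J = πd⁴/32 = π(0.0288)⁴/32 = 6.754×10^-8 m⁴.
T_max = τ_allow·J/r = 5.36×10^7 × 6.754×10^-8 / 0.0144 = 251.4 N·m.
ω = 2π·292/60 = 30.58 rad/s, so P_max = T_max·ω = 7687 W.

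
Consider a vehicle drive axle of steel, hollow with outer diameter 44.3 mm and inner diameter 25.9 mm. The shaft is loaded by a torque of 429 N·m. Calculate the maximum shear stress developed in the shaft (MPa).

28.5 MPa

J = π(d_o⁴ − d_i⁴)/32 = π(0.0443⁴ − 0.0259⁴)/32 = 3.339×10^-7 m⁴.
τ_max = T·r/J = 429.0 × 0.0221 / 3.339×10^-7 = 2.846×10^7 Pa.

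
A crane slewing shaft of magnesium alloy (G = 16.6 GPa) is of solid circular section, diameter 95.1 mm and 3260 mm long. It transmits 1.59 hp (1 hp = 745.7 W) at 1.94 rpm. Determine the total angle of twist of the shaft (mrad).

143 mrad

ω = 2π·1.94/60 = 0.2032 rad/s, so T = P/ω = 1.59×745.7 / 0.2032 = 5836 N·m.
J = πd⁴/32 = π(0.0951)⁴/32 = 8.030×10^-6 m⁴.
θ = T·L/(G·J) = 5836 × 3.26 / (16.6×10⁹ × 8.030×10^-6) = 0.1427 rad.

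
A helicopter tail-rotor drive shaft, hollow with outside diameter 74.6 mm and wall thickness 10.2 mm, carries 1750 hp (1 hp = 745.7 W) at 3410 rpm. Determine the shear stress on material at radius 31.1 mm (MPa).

51.8 MPa

ω = 2π·3410/60 = 357.1 rad/s, so T = P/ω = 1750×745.7 / 357.1 = 3654 N·m.
J = π(d_o⁴ − d_i⁴)/32 = π(0.0746⁴ − 0.0542⁴)/32 = 2.193×10^-6 m⁴.
Shear stress varies linearly with radius: τ = T·r/J = 3654 × 0.0311 / 2.193×10^-6 = 5.182×10^7 Pa.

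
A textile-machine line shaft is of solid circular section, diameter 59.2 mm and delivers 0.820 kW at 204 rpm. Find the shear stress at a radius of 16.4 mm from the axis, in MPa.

0.522 MPa

ω = 2π·204/60 = 21.36 rad/s, so T = P/ω = 0.820×10³ / 21.36 = 38.38 N·m.
J = πd⁴/32 = π(0.0592)⁴/32 = 1.206×10^-6 m⁴.
Shear stress varies linearly with radius: τ = T·r/J = 38.38 × 0.0164 / 1.206×10^-6 = 5.221×10^5 Pa.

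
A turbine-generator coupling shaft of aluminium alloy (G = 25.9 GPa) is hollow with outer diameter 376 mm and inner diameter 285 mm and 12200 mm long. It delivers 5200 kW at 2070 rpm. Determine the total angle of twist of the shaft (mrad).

ω = 2π·2070/60 = 216.8 rad/s, so T = P/ω = 5200×10³ / 216.8 = 23990 N·m.
J = π(d_o⁴ − d_i⁴)/32 = π(0.376⁴ − 0.285⁴)/32 = 1.315×10^-3 m⁴.
θ = T·L/(G·J) = 23990 × 12.2 / (25.9×10⁹ × 1.315×10^-3) = 8.596×10^-3 rad.

8.60 mrad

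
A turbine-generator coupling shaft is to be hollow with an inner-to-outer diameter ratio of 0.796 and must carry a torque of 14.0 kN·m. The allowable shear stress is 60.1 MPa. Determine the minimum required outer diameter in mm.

For a hollow shaft with d_i/d_o = 0.796: τ_max = 16T/(π d_o³ (1−k⁴)), so d_o = [16T/(π τ_allow (1−k⁴))]^(1/3) = [16·14000/(π·6.01×10^7·0.5985)]^(1/3) = 0.1256 m.

126 mm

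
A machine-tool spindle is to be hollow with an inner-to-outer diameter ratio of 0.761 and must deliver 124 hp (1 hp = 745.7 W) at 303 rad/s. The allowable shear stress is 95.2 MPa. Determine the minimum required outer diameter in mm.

29.1 mm

ω = 303 rad/s, so T = P/ω = 124×745.7 / 303.0 = 305.2 N·m.
For a hollow shaft with d_i/d_o = 0.761: τ_max = 16T/(π d_o³ (1−k⁴)), so d_o = [16T/(π τ_allow (1−k⁴))]^(1/3) = [16·305.2/(π·9.52×10^7·0.6646)]^(1/3) = 0.02907 m.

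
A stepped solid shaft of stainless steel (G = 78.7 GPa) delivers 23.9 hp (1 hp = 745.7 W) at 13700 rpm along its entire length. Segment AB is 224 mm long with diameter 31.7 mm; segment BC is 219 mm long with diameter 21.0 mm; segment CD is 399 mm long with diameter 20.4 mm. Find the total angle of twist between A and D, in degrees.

0.336°

ω = 2π·13700/60 = 1435 rad/s, so T = P/ω = 23.9×745.7 / 1435 = 12.42 N·m.
J_AB = π(0.0317)⁴/32 = 9.91×10^-8 m⁴; J_BC = π(0.0210)⁴/32 = 1.91×10^-8 m⁴; J_CD = π(0.0204)⁴/32 = 1.70×10^-8 m⁴.
θ = (T/G)·Σ L_i/J_i = (12.42/78.7×10⁹)·(0.224/9.91×10^-8 + 0.219/1.91×10^-8 + 0.399/1.70×10^-8) = 5.871×10^-3 rad.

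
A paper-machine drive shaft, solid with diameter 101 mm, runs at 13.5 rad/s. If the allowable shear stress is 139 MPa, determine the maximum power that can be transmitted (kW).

380 kW

J = πd⁴/32 = π(0.101)⁴/32 = 1.022×10^-5 m⁴.
T_max = τ_allow·J/r = 1.39×10^8 × 1.022×10^-5 / 0.0505 = 28120 N·m.
ω = 13.5 rad/s, so P_max = T_max·ω = 3.796×10^5 W.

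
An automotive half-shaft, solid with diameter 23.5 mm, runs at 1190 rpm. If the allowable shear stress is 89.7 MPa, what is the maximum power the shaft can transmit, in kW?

28.5 kW

J = πd⁴/32 = π(0.0235)⁴/32 = 2.994×10^-8 m⁴.
T_max = τ_allow·J/r = 8.97×10^7 × 2.994×10^-8 / 0.0118 = 228.6 N·m.
ω = 2π·1190/60 = 124.6 rad/s, so P_max = T_max·ω = 2.848×10^4 W.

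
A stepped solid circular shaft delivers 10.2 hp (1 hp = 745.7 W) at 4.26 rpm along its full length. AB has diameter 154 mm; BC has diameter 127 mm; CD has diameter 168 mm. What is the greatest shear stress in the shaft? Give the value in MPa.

ω = 2π·4.26/60 = 0.4461 rad/s, so T = P/ω = 10.2×745.7 / 0.4461 = 17050 N·m.
Under the same torque, τ_max = 16T/(πd³) is largest where d is smallest — segment BC (d = 127 mm).
τ_max = 16·17050/(π·(0.127)³) = 4.239×10^7 Pa.

42.4 MPa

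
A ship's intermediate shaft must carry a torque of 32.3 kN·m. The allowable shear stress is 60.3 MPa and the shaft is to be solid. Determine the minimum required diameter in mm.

For a solid shaft τ_max = 16T/(πd³), so d = (16T/(π τ_allow))^(1/3) = (16·32300/(π·6.03×10^7))^(1/3) = 0.1397 m.

140 mm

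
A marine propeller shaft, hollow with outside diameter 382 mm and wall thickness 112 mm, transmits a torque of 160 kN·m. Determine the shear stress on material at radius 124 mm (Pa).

J = π(d_o⁴ − d_i⁴)/32 = π(0.382⁴ − 0.158⁴)/32 = 2.029×10^-3 m⁴.
Shear stress varies linearly with radius: τ = T·r/J = 160000 × 0.124 / 2.029×10^-3 = 9.777×10^6 Pa.

9.78e6 Pa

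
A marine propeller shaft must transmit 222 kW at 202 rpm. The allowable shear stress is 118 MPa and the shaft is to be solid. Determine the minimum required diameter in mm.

76.8 mm

ω = 2π·202/60 = 21.15 rad/s, so T = P/ω = 222×10³ / 21.15 = 10490 N·m.
For a solid shaft τ_max = 16T/(πd³), so d = (16T/(π τ_allow))^(1/3) = (16·10490/(π·1.18×10^8))^(1/3) = 0.07680 m.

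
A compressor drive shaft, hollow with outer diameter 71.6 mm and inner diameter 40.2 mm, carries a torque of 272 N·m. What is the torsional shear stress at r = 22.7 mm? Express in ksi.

J = π(d_o⁴ − d_i⁴)/32 = π(0.0716⁴ − 0.0402⁴)/32 = 2.324×10^-6 m⁴.
Shear stress varies linearly with radius: τ = T·r/J = 272.0 × 0.0227 / 2.324×10^-6 = 2.657×10^6 Pa.

0.385 ksi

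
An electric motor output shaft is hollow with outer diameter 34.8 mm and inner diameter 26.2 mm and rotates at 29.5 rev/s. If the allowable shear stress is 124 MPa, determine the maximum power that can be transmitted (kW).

129 kW

J = π(d_o⁴ − d_i⁴)/32 = π(0.0348⁴ − 0.0262⁴)/32 = 9.772×10^-8 m⁴.
T_max = τ_allow·J/r = 1.24×10^8 × 9.772×10^-8 / 0.0174 = 696.4 N·m.
ω = 2π·29.5 = 185.4 rad/s, so P_max = T_max·ω = 1.291×10^5 W.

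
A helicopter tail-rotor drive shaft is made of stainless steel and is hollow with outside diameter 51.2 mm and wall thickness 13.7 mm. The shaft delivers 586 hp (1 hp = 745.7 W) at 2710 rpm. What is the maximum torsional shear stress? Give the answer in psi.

8890 psi

ω = 2π·2710/60 = 283.8 rad/s, so T = P/ω = 586×745.7 / 283.8 = 1540 N·m.
J = π(d_o⁴ − d_i⁴)/32 = π(0.0512⁴ − 0.0238⁴)/32 = 6.432×10^-7 m⁴.
τ_max = T·r/J = 1540 × 0.0256 / 6.432×10^-7 = 6.129×10^7 Pa.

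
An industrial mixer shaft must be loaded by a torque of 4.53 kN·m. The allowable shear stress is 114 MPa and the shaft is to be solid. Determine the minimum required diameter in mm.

For a solid shaft τ_max = 16T/(πd³), so d = (16T/(π τ_allow))^(1/3) = (16·4530/(π·1.14×10^8))^(1/3) = 0.05871 m.

58.7 mm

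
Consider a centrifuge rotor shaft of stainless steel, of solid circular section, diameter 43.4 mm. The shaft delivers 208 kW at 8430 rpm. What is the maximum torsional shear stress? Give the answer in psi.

2130 psi

ω = 2π·8430/60 = 882.8 rad/s, so T = P/ω = 208×10³ / 882.8 = 235.6 N·m.
J = πd⁴/32 = π(0.0434)⁴/32 = 3.483×10^-7 m⁴.
τ_max = T·r/J = 235.6 × 0.0217 / 3.483×10^-7 = 1.468×10^7 Pa.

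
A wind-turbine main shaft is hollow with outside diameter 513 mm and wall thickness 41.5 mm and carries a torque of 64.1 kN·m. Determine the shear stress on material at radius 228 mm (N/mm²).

J = π(d_o⁴ − d_i⁴)/32 = π(0.513⁴ − 0.430⁴)/32 = 3.443×10^-3 m⁴.
Shear stress varies linearly with radius: τ = T·r/J = 64100 × 0.228 / 3.443×10^-3 = 4.245×10^6 Pa.

4.24 N/mm²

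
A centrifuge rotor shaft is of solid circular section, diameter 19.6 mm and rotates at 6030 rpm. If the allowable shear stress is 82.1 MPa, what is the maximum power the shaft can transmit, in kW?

76.6 kW

J = πd⁴/32 = π(0.0196)⁴/32 = 1.449×10^-8 m⁴.
T_max = τ_allow·J/r = 8.21×10^7 × 1.449×10^-8 / 0.00980 = 121.4 N·m.
ω = 2π·6030/60 = 631.5 rad/s, so P_max = T_max·ω = 7.665×10^4 W.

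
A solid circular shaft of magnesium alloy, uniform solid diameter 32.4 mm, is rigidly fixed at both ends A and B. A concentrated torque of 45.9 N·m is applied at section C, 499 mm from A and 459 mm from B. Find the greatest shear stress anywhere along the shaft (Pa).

With uniform GJ and both ends fixed, compatibility θ_AC = θ_CB gives T_A·a = T_B·b, together with T_A + T_B = T₀.
T_A = T₀·b/(a+b) = 45.90·459/958.0 = 21.99 N·m; T_B = 23.91 N·m.
τ in each portion: τ_AC = 3.29×10^6 Pa, τ_CB = 3.58×10^6 Pa; maximum is in CB.
τ_max = T_CB·r/J = 23.91·0.0162/1.08×10^-7 = 3.580×10^6 Pa.

3.58e6 Pa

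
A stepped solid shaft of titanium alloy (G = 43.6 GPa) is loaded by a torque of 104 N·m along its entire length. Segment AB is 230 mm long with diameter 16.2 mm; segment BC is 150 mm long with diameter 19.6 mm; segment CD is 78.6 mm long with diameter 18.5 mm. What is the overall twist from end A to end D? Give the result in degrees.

J_AB = π(0.0162)⁴/32 = 6.76×10^-9 m⁴; J_BC = π(0.0196)⁴/32 = 1.45×10^-8 m⁴; J_CD = π(0.0185)⁴/32 = 1.15×10^-8 m⁴.
θ = (T/G)·Σ L_i/J_i = (104.0/43.6×10⁹)·(0.230/6.76×10^-9 + 0.150/1.45×10^-8 + 0.0786/1.15×10^-8) = 0.1221 rad.

7.00°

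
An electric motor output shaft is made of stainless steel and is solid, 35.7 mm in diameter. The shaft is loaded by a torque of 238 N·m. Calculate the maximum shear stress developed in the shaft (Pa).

2.66e7 Pa

J = πd⁴/32 = π(0.0357)⁴/32 = 1.595×10^-7 m⁴.
τ_max = T·r/J = 238.0 × 0.0179 / 1.595×10^-7 = 2.664×10^7 Pa.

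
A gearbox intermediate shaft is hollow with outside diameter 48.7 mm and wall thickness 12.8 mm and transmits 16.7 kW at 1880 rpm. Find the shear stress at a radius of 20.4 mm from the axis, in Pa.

3.30e6 Pa

ω = 2π·1880/60 = 196.9 rad/s, so T = P/ω = 16.7×10³ / 196.9 = 84.83 N·m.
J = π(d_o⁴ − d_i⁴)/32 = π(0.0487⁴ − 0.0231⁴)/32 = 5.243×10^-7 m⁴.
Shear stress varies linearly with radius: τ = T·r/J = 84.83 × 0.0204 / 5.243×10^-7 = 3.301×10^6 Pa.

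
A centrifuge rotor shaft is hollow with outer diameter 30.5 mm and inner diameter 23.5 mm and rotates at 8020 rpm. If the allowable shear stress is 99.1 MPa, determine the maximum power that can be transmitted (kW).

J = π(d_o⁴ − d_i⁴)/32 = π(0.0305⁴ − 0.0235⁴)/32 = 5.502×10^-8 m⁴.
T_max = τ_allow·J/r = 9.91×10^7 × 5.502×10^-8 / 0.0152 = 357.5 N·m.
ω = 2π·8020/60 = 839.9 rad/s, so P_max = T_max·ω = 3.003×10^5 W.

300 kW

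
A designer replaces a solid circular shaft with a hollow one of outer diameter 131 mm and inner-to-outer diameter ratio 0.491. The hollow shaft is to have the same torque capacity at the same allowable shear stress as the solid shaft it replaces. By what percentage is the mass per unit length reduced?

21.0 %

Equal τ_max and T ⇒ the solid shaft needs d_s³ = d_o³(1−k⁴), so d_s = 131·(1−0.491⁴)^(1/3) = 128.4 mm.
Area ratio A_h/A_s = d_o²(1−k²)/d_s² = (1−k²)/(1−k⁴)^(2/3) = 0.7898.
Mass saving = 1 − 0.7898 = 21.0 %.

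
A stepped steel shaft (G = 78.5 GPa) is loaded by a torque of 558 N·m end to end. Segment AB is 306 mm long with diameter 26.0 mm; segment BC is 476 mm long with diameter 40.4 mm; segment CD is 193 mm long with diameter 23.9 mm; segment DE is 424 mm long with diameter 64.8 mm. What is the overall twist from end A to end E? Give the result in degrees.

6.07°

J_AB = π(0.0260)⁴/32 = 4.49×10^-8 m⁴; J_BC = π(0.0404)⁴/32 = 2.62×10^-7 m⁴; J_CD = π(0.0239)⁴/32 = 3.20×10^-8 m⁴; J_DE = π(0.0648)⁴/32 = 1.73×10^-6 m⁴.
θ = (T/G)·Σ L_i/J_i = (558.0/78.5×10⁹)·(0.306/4.49×10^-8 + 0.476/2.62×10^-7 + 0.193/3.20×10^-8 + 0.424/1.73×10^-6) = 0.1060 rad.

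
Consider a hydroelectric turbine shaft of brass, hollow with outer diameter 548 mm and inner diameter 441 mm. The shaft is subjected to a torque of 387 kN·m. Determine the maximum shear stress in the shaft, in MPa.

20.6 MPa

J = π(d_o⁴ − d_i⁴)/32 = π(0.548⁴ − 0.441⁴)/32 = 5.140×10^-3 m⁴.
τ_max = T·r/J = 387000 × 0.274 / 5.140×10^-3 = 2.063×10^7 Pa.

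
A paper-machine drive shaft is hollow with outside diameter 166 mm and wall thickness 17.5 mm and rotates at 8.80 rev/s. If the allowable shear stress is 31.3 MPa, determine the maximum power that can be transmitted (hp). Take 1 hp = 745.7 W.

J = π(d_o⁴ − d_i⁴)/32 = π(0.166⁴ − 0.131⁴)/32 = 4.563×10^-5 m⁴.
T_max = τ_allow·J/r = 3.13×10^7 × 4.563×10^-5 / 0.0830 = 17210 N·m.
ω = 2π·8.80 = 55.29 rad/s, so P_max = T_max·ω = 9.515×10^5 W.

1280 hp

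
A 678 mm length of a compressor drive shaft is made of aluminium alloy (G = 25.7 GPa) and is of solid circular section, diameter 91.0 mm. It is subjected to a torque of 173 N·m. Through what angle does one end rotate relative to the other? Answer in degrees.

0.0388°

J = πd⁴/32 = π(0.0910)⁴/32 = 6.732×10^-6 m⁴.
θ = T·L/(G·J) = 173.0 × 0.678 / (25.7×10⁹ × 6.732×10^-6) = 6.779×10^-4 rad.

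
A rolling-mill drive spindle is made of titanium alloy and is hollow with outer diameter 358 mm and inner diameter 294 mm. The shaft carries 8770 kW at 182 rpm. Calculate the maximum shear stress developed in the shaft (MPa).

ω = 2π·182/60 = 19.06 rad/s, so T = P/ω = 8770×10³ / 19.06 = 460200 N·m.
J = π(d_o⁴ − d_i⁴)/32 = π(0.358⁴ − 0.294⁴)/32 = 8.791×10^-4 m⁴.
τ_max = T·r/J = 460200 × 0.179 / 8.791×10^-4 = 9.369×10^7 Pa.

93.7 MPa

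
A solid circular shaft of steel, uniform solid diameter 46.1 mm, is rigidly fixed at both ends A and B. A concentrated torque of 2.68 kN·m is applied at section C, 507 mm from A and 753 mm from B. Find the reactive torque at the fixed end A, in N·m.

1600 N·m

With uniform GJ and both ends fixed, compatibility θ_AC = θ_CB gives T_A·a = T_B·b, together with T_A + T_B = T₀.
T_A = T₀·b/(a+b) = 2680·753/1260 = 1602 N·m; T_B = 1078 N·m.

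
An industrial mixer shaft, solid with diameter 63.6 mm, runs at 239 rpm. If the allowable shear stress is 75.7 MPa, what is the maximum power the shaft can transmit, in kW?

J = πd⁴/32 = π(0.0636)⁴/32 = 1.606×10^-6 m⁴.
T_max = τ_allow·J/r = 7.57×10^7 × 1.606×10^-6 / 0.0318 = 3824 N·m.
ω = 2π·239/60 = 25.03 rad/s, so P_max = T_max·ω = 9.570×10^4 W.

95.7 kW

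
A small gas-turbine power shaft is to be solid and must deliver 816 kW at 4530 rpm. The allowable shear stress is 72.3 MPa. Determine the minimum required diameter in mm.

49.5 mm

ω = 2π·4530/60 = 474.4 rad/s, so T = P/ω = 816×10³ / 474.4 = 1720 N·m.
For a solid shaft τ_max = 16T/(πd³), so d = (16T/(π τ_allow))^(1/3) = (16·1720/(π·7.23×10^7))^(1/3) = 0.04948 m.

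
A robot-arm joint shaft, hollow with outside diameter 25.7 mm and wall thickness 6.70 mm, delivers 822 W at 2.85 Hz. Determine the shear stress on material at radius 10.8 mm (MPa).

ω = 2π·2.85 = 17.91 rad/s, so T = P/ω = 822 / 17.91 = 45.90 N·m.
J = π(d_o⁴ − d_i⁴)/32 = π(0.0257⁴ − 0.0123⁴)/32 = 4.058×10^-8 m⁴.
Shear stress varies linearly with radius: τ = T·r/J = 45.90 × 0.0108 / 4.058×10^-8 = 1.222×10^7 Pa.

12.2 MPa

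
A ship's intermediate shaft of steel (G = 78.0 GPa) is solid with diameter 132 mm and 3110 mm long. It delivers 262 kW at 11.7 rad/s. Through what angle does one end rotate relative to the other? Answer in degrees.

1.72°

ω = 11.7 rad/s, so T = P/ω = 262×10³ / 11.70 = 22390 N·m.
J = πd⁴/32 = π(0.132)⁴/32 = 2.981×10^-5 m⁴.
θ = T·L/(G·J) = 22390 × 3.11 / (78.0×10⁹ × 2.981×10^-5) = 0.02996 rad.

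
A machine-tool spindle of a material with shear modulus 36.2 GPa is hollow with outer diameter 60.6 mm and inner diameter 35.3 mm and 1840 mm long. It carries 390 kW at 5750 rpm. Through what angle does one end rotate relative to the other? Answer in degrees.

1.61°

ω = 2π·5750/60 = 602.1 rad/s, so T = P/ω = 390×10³ / 602.1 = 647.7 N·m.
J = π(d_o⁴ − d_i⁴)/32 = π(0.0606⁴ − 0.0353⁴)/32 = 1.172×10^-6 m⁴.
θ = T·L/(G·J) = 647.7 × 1.84 / (36.2×10⁹ × 1.172×10^-6) = 0.02810 rad.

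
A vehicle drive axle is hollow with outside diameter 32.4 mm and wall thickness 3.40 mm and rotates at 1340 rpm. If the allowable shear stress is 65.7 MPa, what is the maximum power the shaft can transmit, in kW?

37.6 kW

J = π(d_o⁴ − d_i⁴)/32 = π(0.0324⁴ − 0.0256⁴)/32 = 6.602×10^-8 m⁴.
T_max = τ_allow·J/r = 6.57×10^7 × 6.602×10^-8 / 0.0162 = 267.8 N·m.
ω = 2π·1340/60 = 140.3 rad/s, so P_max = T_max·ω = 3.757×10^4 W.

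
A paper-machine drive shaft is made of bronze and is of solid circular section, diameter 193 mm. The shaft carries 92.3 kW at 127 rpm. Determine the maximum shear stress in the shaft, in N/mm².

ω = 2π·127/60 = 13.30 rad/s, so T = P/ω = 92.3×10³ / 13.30 = 6940 N·m.
J = πd⁴/32 = π(0.193)⁴/32 = 1.362×10^-4 m⁴.
τ_max = T·r/J = 6940 × 0.0965 / 1.362×10^-4 = 4.917×10^6 Pa.

4.92 N/mm²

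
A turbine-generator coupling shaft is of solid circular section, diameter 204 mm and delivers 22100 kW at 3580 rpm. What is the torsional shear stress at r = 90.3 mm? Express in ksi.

ω = 2π·3580/60 = 374.9 rad/s, so T = P/ω = 22100×10³ / 374.9 = 58950 N·m.
J = πd⁴/32 = π(0.204)⁴/32 = 1.700×10^-4 m⁴.
Shear stress varies linearly with radius: τ = T·r/J = 58950 × 0.0903 / 1.700×10^-4 = 3.131×10^7 Pa.

4.54 ksi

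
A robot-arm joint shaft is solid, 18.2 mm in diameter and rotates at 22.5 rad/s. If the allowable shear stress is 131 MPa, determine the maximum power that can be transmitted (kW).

J = πd⁴/32 = π(0.0182)⁴/32 = 1.077×10^-8 m⁴.
T_max = τ_allow·J/r = 1.31×10^8 × 1.077×10^-8 / 0.00910 = 155.1 N·m.
ω = 22.5 rad/s, so P_max = T_max·ω = 3489 W.

3.49 kW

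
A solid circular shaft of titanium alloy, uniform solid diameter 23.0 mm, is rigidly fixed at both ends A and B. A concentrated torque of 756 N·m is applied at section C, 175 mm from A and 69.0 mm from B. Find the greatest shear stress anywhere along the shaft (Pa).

With uniform GJ and both ends fixed, compatibility θ_AC = θ_CB gives T_A·a = T_B·b, together with T_A + T_B = T₀.
T_A = T₀·b/(a+b) = 756.0·69.0/244.0 = 213.8 N·m; T_B = 542.2 N·m.
τ in each portion: τ_AC = 8.95×10^7 Pa, τ_CB = 2.27×10^8 Pa; maximum is in CB.
τ_max = T_CB·r/J = 542.2·0.0115/2.75×10^-8 = 2.270×10^8 Pa.

2.27e8 Pa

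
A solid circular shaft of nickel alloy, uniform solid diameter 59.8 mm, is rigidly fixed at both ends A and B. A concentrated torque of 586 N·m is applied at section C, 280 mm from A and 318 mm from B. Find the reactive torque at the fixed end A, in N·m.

312 N·m

With uniform GJ and both ends fixed, compatibility θ_AC = θ_CB gives T_A·a = T_B·b, together with T_A + T_B = T₀.
T_A = T₀·b/(a+b) = 586.0·318/598.0 = 311.6 N·m; T_B = 274.4 N·m.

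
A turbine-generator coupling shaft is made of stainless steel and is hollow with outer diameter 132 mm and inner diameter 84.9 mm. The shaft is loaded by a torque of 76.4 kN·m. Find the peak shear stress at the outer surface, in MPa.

204 MPa

J = π(d_o⁴ − d_i⁴)/32 = π(0.132⁴ − 0.0849⁴)/32 = 2.470×10^-5 m⁴.
τ_max = T·r/J = 76400 × 0.0660 / 2.470×10^-5 = 2.041×10^8 Pa.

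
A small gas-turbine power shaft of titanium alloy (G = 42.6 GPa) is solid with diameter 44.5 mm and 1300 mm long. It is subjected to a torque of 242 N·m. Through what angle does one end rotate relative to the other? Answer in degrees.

J = πd⁴/32 = π(0.0445)⁴/32 = 3.850×10^-7 m⁴.
θ = T·L/(G·J) = 242.0 × 1.30 / (42.6×10⁹ × 3.850×10^-7) = 0.01918 rad.

1.10°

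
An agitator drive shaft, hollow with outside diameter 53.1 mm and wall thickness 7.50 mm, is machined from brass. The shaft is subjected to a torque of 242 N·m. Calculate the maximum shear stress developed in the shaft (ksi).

J = π(d_o⁴ − d_i⁴)/32 = π(0.0531⁴ − 0.0381⁴)/32 = 5.736×10^-7 m⁴.
τ_max = T·r/J = 242.0 × 0.0266 / 5.736×10^-7 = 1.120×10^7 Pa.

1.62 ksi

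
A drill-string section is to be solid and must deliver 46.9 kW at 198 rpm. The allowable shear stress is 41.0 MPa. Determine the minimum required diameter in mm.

ω = 2π·198/60 = 20.73 rad/s, so T = P/ω = 46.9×10³ / 20.73 = 2262 N·m.
For a solid shaft τ_max = 16T/(πd³), so d = (16T/(π τ_allow))^(1/3) = (16·2262/(π·4.10×10^7))^(1/3) = 0.06550 m.

65.5 mm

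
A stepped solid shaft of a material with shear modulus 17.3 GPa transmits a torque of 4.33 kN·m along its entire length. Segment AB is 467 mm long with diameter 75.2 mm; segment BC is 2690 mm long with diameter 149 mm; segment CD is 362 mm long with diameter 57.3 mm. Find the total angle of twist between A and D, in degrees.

J_AB = π(0.0752)⁴/32 = 3.14×10^-6 m⁴; J_BC = π(0.149)⁴/32 = 4.84×10^-5 m⁴; J_CD = π(0.0573)⁴/32 = 1.06×10^-6 m⁴.
θ = (T/G)·Σ L_i/J_i = (4330/17.3×10⁹)·(0.467/3.14×10^-6 + 2.69/4.84×10^-5 + 0.362/1.06×10^-6) = 0.1368 rad.

7.84°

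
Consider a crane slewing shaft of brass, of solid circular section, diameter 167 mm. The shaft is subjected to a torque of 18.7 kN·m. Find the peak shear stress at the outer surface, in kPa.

20400 kPa

J = πd⁴/32 = π(0.167)⁴/32 = 7.636×10^-5 m⁴.
τ_max = T·r/J = 18700 × 0.0835 / 7.636×10^-5 = 2.045×10^7 Pa.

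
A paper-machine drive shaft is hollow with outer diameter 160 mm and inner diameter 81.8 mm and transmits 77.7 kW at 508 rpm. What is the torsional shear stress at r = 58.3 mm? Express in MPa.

1.42 MPa

ω = 2π·508/60 = 53.20 rad/s, so T = P/ω = 77.7×10³ / 53.20 = 1461 N·m.
J = π(d_o⁴ − d_i⁴)/32 = π(0.160⁴ − 0.0818⁴)/32 = 5.994×10^-5 m⁴.
Shear stress varies linearly with radius: τ = T·r/J = 1461 × 0.0583 / 5.994×10^-5 = 1.421×10^6 Pa.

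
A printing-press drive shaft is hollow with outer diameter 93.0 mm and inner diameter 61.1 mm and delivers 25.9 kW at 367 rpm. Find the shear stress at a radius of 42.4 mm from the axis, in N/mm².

4.78 N/mm²

ω = 2π·367/60 = 38.43 rad/s, so T = P/ω = 25.9×10³ / 38.43 = 673.9 N·m.
J = π(d_o⁴ − d_i⁴)/32 = π(0.0930⁴ − 0.0611⁴)/32 = 5.976×10^-6 m⁴.
Shear stress varies linearly with radius: τ = T·r/J = 673.9 × 0.0424 / 5.976×10^-6 = 4.782×10^6 Pa.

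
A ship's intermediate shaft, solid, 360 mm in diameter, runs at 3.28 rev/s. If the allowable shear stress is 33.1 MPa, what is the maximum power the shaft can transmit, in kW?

J = πd⁴/32 = π(0.360)⁴/32 = 1.649×10^-3 m⁴.
T_max = τ_allow·J/r = 3.31×10^7 × 1.649×10^-3 / 0.180 = 303200 N·m.
ω = 2π·3.28 = 20.61 rad/s, so P_max = T_max·ω = 6.249×10^6 W.

6250 kW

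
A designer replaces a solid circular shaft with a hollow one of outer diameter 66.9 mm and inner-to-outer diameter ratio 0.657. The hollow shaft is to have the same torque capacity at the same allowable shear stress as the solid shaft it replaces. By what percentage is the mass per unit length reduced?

34.8 %

Equal τ_max and T ⇒ the solid shaft needs d_s³ = d_o³(1−k⁴), so d_s = 66.9·(1−0.657⁴)^(1/3) = 62.46 mm.
Area ratio A_h/A_s = d_o²(1−k²)/d_s² = (1−k²)/(1−k⁴)^(2/3) = 0.6521.
Mass saving = 1 − 0.6521 = 34.8 %.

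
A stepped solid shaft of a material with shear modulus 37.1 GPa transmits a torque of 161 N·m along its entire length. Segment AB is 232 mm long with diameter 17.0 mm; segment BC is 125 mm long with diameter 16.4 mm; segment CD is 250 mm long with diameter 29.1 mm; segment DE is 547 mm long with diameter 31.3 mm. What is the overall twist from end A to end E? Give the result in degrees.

J_AB = π(0.0170)⁴/32 = 8.20×10^-9 m⁴; J_BC = π(0.0164)⁴/32 = 7.10×10^-9 m⁴; J_CD = π(0.0291)⁴/32 = 7.04×10^-8 m⁴; J_DE = π(0.0313)⁴/32 = 9.42×10^-8 m⁴.
θ = (T/G)·Σ L_i/J_i = (161.0/37.1×10⁹)·(0.232/8.20×10^-9 + 0.125/7.10×10^-9 + 0.250/7.04×10^-8 + 0.547/9.42×10^-8) = 0.2398 rad.

13.7°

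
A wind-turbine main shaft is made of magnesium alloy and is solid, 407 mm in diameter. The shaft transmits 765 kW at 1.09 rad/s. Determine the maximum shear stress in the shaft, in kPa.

ω = 1.09 rad/s, so T = P/ω = 765×10³ / 1.090 = 701800 N·m.
J = πd⁴/32 = π(0.407)⁴/32 = 2.694×10^-3 m⁴.
τ_max = T·r/J = 701800 × 0.203 / 2.694×10^-3 = 5.302×10^7 Pa.

53000 kPa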